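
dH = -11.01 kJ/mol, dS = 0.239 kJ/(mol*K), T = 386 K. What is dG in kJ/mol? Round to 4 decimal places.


Gibbs: dG = dH - T*dS (consistent units, dS already in kJ/(mol*K)).
T*dS = 386 * 0.239 = 92.254
dG = -11.01 - (92.254)
dG = -103.264 kJ/mol, rounded to 4 dp:

-103.2640 kJ/mol


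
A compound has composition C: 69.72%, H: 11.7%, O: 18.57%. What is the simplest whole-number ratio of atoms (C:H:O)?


Assume 100 g of compound, divide each mass% by atomic mass to get moles, then normalize by the smallest to get a raw atom ratio.
Moles per 100 g: C: 69.72/12.011 = 5.8047, H: 11.7/1.008 = 11.6071, O: 18.57/15.999 = 1.1607
Raw ratio (divide by min = 1.1607): C: 5.001, H: 10.0, O: 1.0
Multiply by 1 to clear fractions: C: 5.001 ~= 5, H: 10.0 ~= 10, O: 1.0 ~= 1
Reduce by GCD to get the simplest whole-number ratio:

5:10:1


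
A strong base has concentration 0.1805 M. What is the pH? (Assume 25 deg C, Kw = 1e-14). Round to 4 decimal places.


A strong base dissociates completely, so [OH-] equals the given concentration.
pOH = -log10([OH-]) = -log10(0.1805) = 0.743523
pH = 14 - pOH = 14 - 0.743523
pH = 13.256477, rounded to 4 dp:

13.2565


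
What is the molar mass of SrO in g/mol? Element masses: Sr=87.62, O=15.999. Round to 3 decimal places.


M = sum(count * atomic_mass) over atoms.
M = 1*87.62 + 1*15.999
M = 87.62 + 15.999
M = 103.619 g/mol, rounded to 3 dp:

103.619 g/mol


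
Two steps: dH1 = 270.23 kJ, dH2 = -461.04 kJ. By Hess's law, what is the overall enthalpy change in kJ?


Hess's law: enthalpy is a state function, so add the step enthalpies.
dH_total = dH1 + dH2 = 270.23 + (-461.04)
dH_total = -190.81 kJ:

-190.81 kJ


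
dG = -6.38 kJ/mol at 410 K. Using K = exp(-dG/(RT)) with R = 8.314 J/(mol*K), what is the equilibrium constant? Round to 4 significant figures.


dG is in kJ/mol; multiply by 1000 to match R in J/(mol*K).
RT = 8.314 * 410 = 3408.74 J/mol
exponent = -dG*1000 / (RT) = -(-6.38*1000) / 3408.74 = 1.87165932
K = exp(1.87165932)
K = 6.4990715, rounded to 4 significant figures:

6.499


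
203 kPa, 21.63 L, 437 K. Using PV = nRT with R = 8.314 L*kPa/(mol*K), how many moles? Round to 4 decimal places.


PV = nRT, solve for n = PV / (RT).
PV = 203 * 21.63 = 4390.89
RT = 8.314 * 437 = 3633.218
n = 4390.89 / 3633.218
n = 1.2085402 mol, rounded to 4 dp:

1.2085 mol


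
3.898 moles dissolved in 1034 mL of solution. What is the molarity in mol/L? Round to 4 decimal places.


Convert volume to liters: V_L = V_mL / 1000.
V_L = 1034 / 1000 = 1.034 L
M = n / V_L = 3.898 / 1.034
M = 3.76982592 mol/L, rounded to 4 dp:

3.7698 mol/L


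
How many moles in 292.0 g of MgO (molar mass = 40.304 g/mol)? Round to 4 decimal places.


n = mass / M
n = 292.0 / 40.304
n = 7.24493847 mol, rounded to 4 dp:

7.2449 mol


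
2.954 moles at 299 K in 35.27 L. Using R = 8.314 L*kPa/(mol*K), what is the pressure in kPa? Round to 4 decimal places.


PV = nRT, solve for P = nRT / V.
nRT = 2.954 * 8.314 * 299 = 7343.3072
P = 7343.3072 / 35.27
P = 208.20264247 kPa, rounded to 4 dp:

208.2026 kPa


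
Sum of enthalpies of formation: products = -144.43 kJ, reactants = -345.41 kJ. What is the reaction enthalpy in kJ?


dH_rxn = sum(dH_f products) - sum(dH_f reactants)
dH_rxn = -144.43 - (-345.41)
dH_rxn = 200.98 kJ:

200.98 kJ


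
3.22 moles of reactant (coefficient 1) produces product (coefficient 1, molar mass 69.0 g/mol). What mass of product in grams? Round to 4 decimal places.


Use the coefficient ratio to convert reactant moles to product moles, then multiply by the product's molar mass.
moles_P = moles_R * (coeff_P / coeff_R) = 3.22 * (1/1) = 3.22
mass_P = moles_P * M_P = 3.22 * 69.0
mass_P = 222.18 g, rounded to 4 dp:

222.1800 g


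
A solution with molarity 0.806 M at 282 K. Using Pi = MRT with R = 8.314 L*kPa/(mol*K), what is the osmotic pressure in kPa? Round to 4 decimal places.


Osmotic pressure (van't Hoff): Pi = M*R*T.
RT = 8.314 * 282 = 2344.548
Pi = 0.806 * 2344.548
Pi = 1889.705688 kPa, rounded to 4 dp:

1889.7057 kPa


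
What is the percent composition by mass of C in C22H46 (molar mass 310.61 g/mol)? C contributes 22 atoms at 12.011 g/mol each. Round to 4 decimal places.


pct = 100 * (n_elem * M_elem) / M_total
mass_contribution = 22 * 12.011 = 264.242 g/mol
pct = 100 * 264.242 / 310.61
pct = 85.07195518 %, rounded to 4 dp:

85.0720 %


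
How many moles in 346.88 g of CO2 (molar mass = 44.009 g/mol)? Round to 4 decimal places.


n = mass / M
n = 346.88 / 44.009
n = 7.88202413 mol, rounded to 4 dp:

7.8820 mol


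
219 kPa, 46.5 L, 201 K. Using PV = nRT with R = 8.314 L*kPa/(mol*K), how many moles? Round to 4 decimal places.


PV = nRT, solve for n = PV / (RT).
PV = 219 * 46.5 = 10183.5
RT = 8.314 * 201 = 1671.114
n = 10183.5 / 1671.114
n = 6.0938392 mol, rounded to 4 dp:

6.0938 mol


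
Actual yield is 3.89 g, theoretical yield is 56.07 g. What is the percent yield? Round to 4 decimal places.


% yield = 100 * actual / theoretical
% yield = 100 * 3.89 / 56.07
% yield = 6.93775638 %, rounded to 4 dp:

6.9378 %


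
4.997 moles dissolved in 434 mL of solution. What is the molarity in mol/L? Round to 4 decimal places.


Convert volume to liters: V_L = V_mL / 1000.
V_L = 434 / 1000 = 0.434 L
M = n / V_L = 4.997 / 0.434
M = 11.51382488 mol/L, rounded to 4 dp:

11.5138 mol/L


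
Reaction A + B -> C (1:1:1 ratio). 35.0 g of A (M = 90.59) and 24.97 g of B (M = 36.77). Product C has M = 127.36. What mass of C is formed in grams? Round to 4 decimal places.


Find moles of each reactant; the smaller value is the limiting reagent in a 1:1:1 reaction, so moles_C equals moles of the limiter.
n_A = mass_A / M_A = 35.0 / 90.59 = 0.386356 mol
n_B = mass_B / M_B = 24.97 / 36.77 = 0.679086 mol
Limiting reagent: A (smaller), n_limiting = 0.386356 mol
mass_C = n_limiting * M_C = 0.386356 * 127.36
mass_C = 49.20630016 g, rounded to 4 dp:

49.2063 g


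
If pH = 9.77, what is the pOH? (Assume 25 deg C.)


At 25 deg C, pH + pOH = 14.
pOH = 14 - pH = 14 - 9.77
pOH = 4.23:

4.23


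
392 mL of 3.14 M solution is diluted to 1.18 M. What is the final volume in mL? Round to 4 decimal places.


Dilution: M1*V1 = M2*V2, solve for V2.
V2 = M1*V1 / M2
V2 = 3.14 * 392 / 1.18
V2 = 1230.88 / 1.18
V2 = 1043.11864407 mL, rounded to 4 dp:

1043.1186 mL


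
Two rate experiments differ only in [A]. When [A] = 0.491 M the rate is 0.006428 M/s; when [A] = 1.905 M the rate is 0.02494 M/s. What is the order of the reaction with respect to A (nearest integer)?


Rate is proportional to [A]^n, so rate2/rate1 = ([A]2/[A]1)^n. Take logs to solve for n.
rate2/rate1 = 0.02494 / 0.006428 = 3.8799
[A]2/[A]1 = 1.905 / 0.491 = 3.8798
n = ln(3.8799) / ln(3.8798) = 1.0
Nearest integer order:

1


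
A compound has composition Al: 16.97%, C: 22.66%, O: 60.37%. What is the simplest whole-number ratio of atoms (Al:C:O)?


Assume 100 g of compound, divide each mass% by atomic mass to get moles, then normalize by the smallest to get a raw atom ratio.
Moles per 100 g: Al: 16.97/26.982 = 0.6289, C: 22.66/12.011 = 1.8866, O: 60.37/15.999 = 3.7734
Raw ratio (divide by min = 0.6289): Al: 1.0, C: 3.0, O: 6.0
Multiply by 1 to clear fractions: Al: 1.0 ~= 1, C: 3.0 ~= 3, O: 6.0 ~= 6
Reduce by GCD to get the simplest whole-number ratio:

1:3:6


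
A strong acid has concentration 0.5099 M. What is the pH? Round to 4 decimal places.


A strong acid dissociates completely, so [H+] equals the given concentration.
pH = -log10([H+]) = -log10(0.5099)
pH = 0.29251499, rounded to 4 dp:

0.2925


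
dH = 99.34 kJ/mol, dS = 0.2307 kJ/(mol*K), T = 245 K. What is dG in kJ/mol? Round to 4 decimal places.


Gibbs: dG = dH - T*dS (consistent units, dS already in kJ/(mol*K)).
T*dS = 245 * 0.2307 = 56.5215
dG = 99.34 - (56.5215)
dG = 42.8185 kJ/mol, rounded to 4 dp:

42.8185 kJ/mol


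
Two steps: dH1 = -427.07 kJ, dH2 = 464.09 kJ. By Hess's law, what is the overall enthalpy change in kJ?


Hess's law: enthalpy is a state function, so add the step enthalpies.
dH_total = dH1 + dH2 = -427.07 + (464.09)
dH_total = 37.02 kJ:

37.02 kJ


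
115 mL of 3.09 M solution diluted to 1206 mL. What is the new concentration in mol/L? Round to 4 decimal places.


Dilution: M1*V1 = M2*V2, solve for M2.
M2 = M1*V1 / V2
M2 = 3.09 * 115 / 1206
M2 = 355.35 / 1206
M2 = 0.29465174 mol/L, rounded to 4 dp:

0.2947 mol/L


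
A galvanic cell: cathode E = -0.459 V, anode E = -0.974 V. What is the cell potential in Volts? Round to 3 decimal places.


Standard cell potential: E_cell = E_cathode - E_anode.
E_cell = -0.459 - (-0.974)
E_cell = 0.515 V, rounded to 3 dp:

0.515 V


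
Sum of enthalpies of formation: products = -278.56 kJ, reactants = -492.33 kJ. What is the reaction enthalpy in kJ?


dH_rxn = sum(dH_f products) - sum(dH_f reactants)
dH_rxn = -278.56 - (-492.33)
dH_rxn = 213.77 kJ:

213.77 kJ


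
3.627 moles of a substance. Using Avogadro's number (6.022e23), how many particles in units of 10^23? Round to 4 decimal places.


N = n * NA, then divide by 1e23 for the requested units.
N / 1e23 = n * 6.022
N / 1e23 = 3.627 * 6.022
N / 1e23 = 21.841794, rounded to 4 dp:

21.8418


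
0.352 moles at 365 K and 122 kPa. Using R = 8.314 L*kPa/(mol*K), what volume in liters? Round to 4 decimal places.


PV = nRT, solve for V = nRT / P.
nRT = 0.352 * 8.314 * 365 = 1068.1827
V = 1068.1827 / 122
V = 8.7555959 L, rounded to 4 dp:

8.7556 L


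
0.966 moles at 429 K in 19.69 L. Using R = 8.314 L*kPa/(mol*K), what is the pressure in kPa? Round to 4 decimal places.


PV = nRT, solve for P = nRT / V.
nRT = 0.966 * 8.314 * 429 = 3445.438
P = 3445.438 / 19.69
P = 174.98415439 kPa, rounded to 4 dp:

174.9842 kPa


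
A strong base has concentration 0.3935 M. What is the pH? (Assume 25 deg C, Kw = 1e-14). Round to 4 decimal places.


A strong base dissociates completely, so [OH-] equals the given concentration.
pOH = -log10([OH-]) = -log10(0.3935) = 0.405055
pH = 14 - pOH = 14 - 0.405055
pH = 13.594945, rounded to 4 dp:

13.5949


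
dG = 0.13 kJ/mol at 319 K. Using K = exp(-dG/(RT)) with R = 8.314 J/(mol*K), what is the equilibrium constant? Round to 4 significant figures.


dG is in kJ/mol; multiply by 1000 to match R in J/(mol*K).
RT = 8.314 * 319 = 2652.166 J/mol
exponent = -dG*1000 / (RT) = -(0.13*1000) / 2652.166 = -0.04901654
K = exp(-0.04901654)
K = 0.95216538, rounded to 4 significant figures:

0.9522


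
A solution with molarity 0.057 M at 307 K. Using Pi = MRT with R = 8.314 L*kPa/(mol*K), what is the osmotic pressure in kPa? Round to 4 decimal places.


Osmotic pressure (van't Hoff): Pi = M*R*T.
RT = 8.314 * 307 = 2552.398
Pi = 0.057 * 2552.398
Pi = 145.486686 kPa, rounded to 4 dp:

145.4867 kPa


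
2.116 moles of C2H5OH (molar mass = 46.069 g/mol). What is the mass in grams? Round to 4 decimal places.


mass = n * M
mass = 2.116 * 46.069
mass = 97.482004 g, rounded to 4 dp:

97.4820 g


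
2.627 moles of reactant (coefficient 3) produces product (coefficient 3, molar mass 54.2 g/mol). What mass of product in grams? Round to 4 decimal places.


Use the coefficient ratio to convert reactant moles to product moles, then multiply by the product's molar mass.
moles_P = moles_R * (coeff_P / coeff_R) = 2.627 * (3/3) = 2.627
mass_P = moles_P * M_P = 2.627 * 54.2
mass_P = 142.3834 g, rounded to 4 dp:

142.3834 g


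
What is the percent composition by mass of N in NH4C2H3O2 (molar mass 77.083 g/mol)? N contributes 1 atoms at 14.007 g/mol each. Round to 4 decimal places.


pct = 100 * (n_elem * M_elem) / M_total
mass_contribution = 1 * 14.007 = 14.007 g/mol
pct = 100 * 14.007 / 77.083
pct = 18.17132182 %, rounded to 4 dp:

18.1713 %


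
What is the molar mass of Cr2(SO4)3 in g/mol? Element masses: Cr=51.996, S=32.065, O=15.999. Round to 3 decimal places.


M = sum(count * atomic_mass) over atoms.
M = 2*51.996 + 3*32.065 + 12*15.999
M = 103.992 + 96.195 + 191.988
M = 392.175 g/mol, rounded to 3 dp:

392.175 g/mol


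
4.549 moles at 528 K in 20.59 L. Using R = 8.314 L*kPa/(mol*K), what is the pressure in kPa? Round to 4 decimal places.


PV = nRT, solve for P = nRT / V.
nRT = 4.549 * 8.314 * 528 = 19969.1638
P = 19969.1638 / 20.59
P = 969.84768334 kPa, rounded to 4 dp:

969.8477 kPa


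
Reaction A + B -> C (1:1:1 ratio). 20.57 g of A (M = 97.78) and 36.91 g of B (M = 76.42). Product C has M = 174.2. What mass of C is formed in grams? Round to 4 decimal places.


Find moles of each reactant; the smaller value is the limiting reagent in a 1:1:1 reaction, so moles_C equals moles of the limiter.
n_A = mass_A / M_A = 20.57 / 97.78 = 0.21037 mol
n_B = mass_B / M_B = 36.91 / 76.42 = 0.482989 mol
Limiting reagent: A (smaller), n_limiting = 0.21037 mol
mass_C = n_limiting * M_C = 0.21037 * 174.2
mass_C = 36.646454 g, rounded to 4 dp:

36.6465 g


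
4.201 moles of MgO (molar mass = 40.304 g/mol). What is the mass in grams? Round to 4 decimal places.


mass = n * M
mass = 4.201 * 40.304
mass = 169.317104 g, rounded to 4 dp:

169.3171 g


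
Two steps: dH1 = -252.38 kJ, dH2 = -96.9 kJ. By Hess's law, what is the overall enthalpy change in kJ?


Hess's law: enthalpy is a state function, so add the step enthalpies.
dH_total = dH1 + dH2 = -252.38 + (-96.9)
dH_total = -349.28 kJ:

-349.28 kJ


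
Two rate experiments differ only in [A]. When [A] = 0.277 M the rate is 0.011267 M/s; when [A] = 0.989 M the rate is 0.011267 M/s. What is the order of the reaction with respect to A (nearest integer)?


Rate is proportional to [A]^n, so rate2/rate1 = ([A]2/[A]1)^n. Take logs to solve for n.
rate2/rate1 = 0.011267 / 0.011267 = 1.0
[A]2/[A]1 = 0.989 / 0.277 = 3.5704
n = ln(1.0) / ln(3.5704) = 0.0
Nearest integer order:

0


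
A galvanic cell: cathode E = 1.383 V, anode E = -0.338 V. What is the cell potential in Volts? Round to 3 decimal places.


Standard cell potential: E_cell = E_cathode - E_anode.
E_cell = 1.383 - (-0.338)
E_cell = 1.721 V, rounded to 3 dp:

1.721 V


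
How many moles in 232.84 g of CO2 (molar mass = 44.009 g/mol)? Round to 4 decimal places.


n = mass / M
n = 232.84 / 44.009
n = 5.29073599 mol, rounded to 4 dp:

5.2907 mol


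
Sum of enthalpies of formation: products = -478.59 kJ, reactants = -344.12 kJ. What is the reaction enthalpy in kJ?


dH_rxn = sum(dH_f products) - sum(dH_f reactants)
dH_rxn = -478.59 - (-344.12)
dH_rxn = -134.47 kJ:

-134.47 kJ


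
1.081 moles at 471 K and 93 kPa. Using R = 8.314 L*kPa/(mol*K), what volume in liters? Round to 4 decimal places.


PV = nRT, solve for V = nRT / P.
nRT = 1.081 * 8.314 * 471 = 4233.0814
V = 4233.0814 / 93
V = 45.5170043 L, rounded to 4 dp:

45.5170 L


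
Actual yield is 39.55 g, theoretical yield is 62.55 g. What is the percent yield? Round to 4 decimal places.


% yield = 100 * actual / theoretical
% yield = 100 * 39.55 / 62.55
% yield = 63.22941647 %, rounded to 4 dp:

63.2294 %


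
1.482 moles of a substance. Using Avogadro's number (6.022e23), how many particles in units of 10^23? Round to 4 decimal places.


N = n * NA, then divide by 1e23 for the requested units.
N / 1e23 = n * 6.022
N / 1e23 = 1.482 * 6.022
N / 1e23 = 8.924604, rounded to 4 dp:

8.9246


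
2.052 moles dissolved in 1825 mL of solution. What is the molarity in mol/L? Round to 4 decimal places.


Convert volume to liters: V_L = V_mL / 1000.
V_L = 1825 / 1000 = 1.825 L
M = n / V_L = 2.052 / 1.825
M = 1.12438356 mol/L, rounded to 4 dp:

1.1244 mol/L


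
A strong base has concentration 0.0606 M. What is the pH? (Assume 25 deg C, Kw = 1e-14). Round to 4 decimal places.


A strong base dissociates completely, so [OH-] equals the given concentration.
pOH = -log10([OH-]) = -log10(0.0606) = 1.217527
pH = 14 - pOH = 14 - 1.217527
pH = 12.782473, rounded to 4 dp:

12.7825


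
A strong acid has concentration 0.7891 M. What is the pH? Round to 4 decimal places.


A strong acid dissociates completely, so [H+] equals the given concentration.
pH = -log10([H+]) = -log10(0.7891)
pH = 0.10286796, rounded to 4 dp:

0.1029


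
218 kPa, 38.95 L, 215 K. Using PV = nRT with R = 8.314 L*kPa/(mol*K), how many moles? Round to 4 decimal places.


PV = nRT, solve for n = PV / (RT).
PV = 218 * 38.95 = 8491.1
RT = 8.314 * 215 = 1787.51
n = 8491.1 / 1787.51
n = 4.75023916 mol, rounded to 4 dp:

4.7502 mol


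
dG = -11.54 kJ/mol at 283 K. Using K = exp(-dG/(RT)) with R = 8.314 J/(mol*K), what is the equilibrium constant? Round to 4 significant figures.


dG is in kJ/mol; multiply by 1000 to match R in J/(mol*K).
RT = 8.314 * 283 = 2352.862 J/mol
exponent = -dG*1000 / (RT) = -(-11.54*1000) / 2352.862 = 4.90466504
K = exp(4.90466504)
K = 134.91771, rounded to 4 significant figures:

134.9


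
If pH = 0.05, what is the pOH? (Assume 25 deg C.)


At 25 deg C, pH + pOH = 14.
pOH = 14 - pH = 14 - 0.05
pOH = 13.95:

13.95


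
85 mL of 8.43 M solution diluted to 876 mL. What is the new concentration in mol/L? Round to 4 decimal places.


Dilution: M1*V1 = M2*V2, solve for M2.
M2 = M1*V1 / V2
M2 = 8.43 * 85 / 876
M2 = 716.55 / 876
M2 = 0.81797945 mol/L, rounded to 4 dp:

0.8180 mol/L


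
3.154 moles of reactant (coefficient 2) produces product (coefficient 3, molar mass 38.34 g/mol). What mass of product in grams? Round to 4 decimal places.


Use the coefficient ratio to convert reactant moles to product moles, then multiply by the product's molar mass.
moles_P = moles_R * (coeff_P / coeff_R) = 3.154 * (3/2) = 4.731
mass_P = moles_P * M_P = 4.731 * 38.34
mass_P = 181.38654 g, rounded to 4 dp:

181.3865 g


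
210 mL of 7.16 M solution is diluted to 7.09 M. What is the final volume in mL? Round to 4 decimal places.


Dilution: M1*V1 = M2*V2, solve for V2.
V2 = M1*V1 / M2
V2 = 7.16 * 210 / 7.09
V2 = 1503.6 / 7.09
V2 = 212.07334274 mL, rounded to 4 dp:

212.0733 mL


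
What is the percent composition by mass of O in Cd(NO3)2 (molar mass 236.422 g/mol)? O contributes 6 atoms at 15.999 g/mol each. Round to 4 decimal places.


pct = 100 * (n_elem * M_elem) / M_total
mass_contribution = 6 * 15.999 = 95.994 g/mol
pct = 100 * 95.994 / 236.422
pct = 40.60282038 %, rounded to 4 dp:

40.6028 %


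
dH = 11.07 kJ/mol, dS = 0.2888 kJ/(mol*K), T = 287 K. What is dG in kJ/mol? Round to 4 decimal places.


Gibbs: dG = dH - T*dS (consistent units, dS already in kJ/(mol*K)).
T*dS = 287 * 0.2888 = 82.8856
dG = 11.07 - (82.8856)
dG = -71.8156 kJ/mol, rounded to 4 dp:

-71.8156 kJ/mol


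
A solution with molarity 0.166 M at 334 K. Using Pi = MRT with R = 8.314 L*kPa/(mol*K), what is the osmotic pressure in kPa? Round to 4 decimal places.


Osmotic pressure (van't Hoff): Pi = M*R*T.
RT = 8.314 * 334 = 2776.876
Pi = 0.166 * 2776.876
Pi = 460.961416 kPa, rounded to 4 dp:

460.9614 kPa


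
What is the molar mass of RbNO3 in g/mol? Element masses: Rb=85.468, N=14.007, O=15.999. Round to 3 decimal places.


M = sum(count * atomic_mass) over atoms.
M = 1*85.468 + 1*14.007 + 3*15.999
M = 85.468 + 14.007 + 47.997
M = 147.472 g/mol, rounded to 3 dp:

147.472 g/mol


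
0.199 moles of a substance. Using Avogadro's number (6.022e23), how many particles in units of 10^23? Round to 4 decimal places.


N = n * NA, then divide by 1e23 for the requested units.
N / 1e23 = n * 6.022
N / 1e23 = 0.199 * 6.022
N / 1e23 = 1.198378, rounded to 4 dp:

1.1984


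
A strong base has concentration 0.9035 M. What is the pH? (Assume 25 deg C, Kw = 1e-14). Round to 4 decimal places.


A strong base dissociates completely, so [OH-] equals the given concentration.
pOH = -log10([OH-]) = -log10(0.9035) = 0.044072
pH = 14 - pOH = 14 - 0.044072
pH = 13.955928, rounded to 4 dp:

13.9559


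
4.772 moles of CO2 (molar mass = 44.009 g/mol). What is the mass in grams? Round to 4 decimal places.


mass = n * M
mass = 4.772 * 44.009
mass = 210.010948 g, rounded to 4 dp:

210.0109 g


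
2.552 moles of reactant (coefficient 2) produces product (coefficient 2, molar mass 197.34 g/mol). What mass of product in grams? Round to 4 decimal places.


Use the coefficient ratio to convert reactant moles to product moles, then multiply by the product's molar mass.
moles_P = moles_R * (coeff_P / coeff_R) = 2.552 * (2/2) = 2.552
mass_P = moles_P * M_P = 2.552 * 197.34
mass_P = 503.61168 g, rounded to 4 dp:

503.6117 g


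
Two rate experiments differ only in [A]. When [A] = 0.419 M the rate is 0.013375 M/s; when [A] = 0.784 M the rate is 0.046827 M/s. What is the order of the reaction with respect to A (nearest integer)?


Rate is proportional to [A]^n, so rate2/rate1 = ([A]2/[A]1)^n. Take logs to solve for n.
rate2/rate1 = 0.046827 / 0.013375 = 3.5011
[A]2/[A]1 = 0.784 / 0.419 = 1.8711
n = ln(3.5011) / ln(1.8711) = 2.0
Nearest integer order:

2


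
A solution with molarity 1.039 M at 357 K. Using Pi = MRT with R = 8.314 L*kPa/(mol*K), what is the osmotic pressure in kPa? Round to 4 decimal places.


Osmotic pressure (van't Hoff): Pi = M*R*T.
RT = 8.314 * 357 = 2968.098
Pi = 1.039 * 2968.098
Pi = 3083.853822 kPa, rounded to 4 dp:

3083.8538 kPa


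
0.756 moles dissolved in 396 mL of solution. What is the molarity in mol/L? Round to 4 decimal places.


Convert volume to liters: V_L = V_mL / 1000.
V_L = 396 / 1000 = 0.396 L
M = n / V_L = 0.756 / 0.396
M = 1.90909091 mol/L, rounded to 4 dp:

1.9091 mol/L


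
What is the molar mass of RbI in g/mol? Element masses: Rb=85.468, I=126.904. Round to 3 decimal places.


M = sum(count * atomic_mass) over atoms.
M = 1*85.468 + 1*126.904
M = 85.468 + 126.904
M = 212.372 g/mol, rounded to 3 dp:

212.372 g/mol


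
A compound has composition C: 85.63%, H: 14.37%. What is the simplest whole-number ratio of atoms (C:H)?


Assume 100 g of compound, divide each mass% by atomic mass to get moles, then normalize by the smallest to get a raw atom ratio.
Moles per 100 g: C: 85.63/12.011 = 7.1293, H: 14.37/1.008 = 14.256
Raw ratio (divide by min = 7.1293): C: 1.0, H: 2.0
Multiply by 1 to clear fractions: C: 1.0 ~= 1, H: 2.0 ~= 2
Reduce by GCD to get the simplest whole-number ratio:

1:2


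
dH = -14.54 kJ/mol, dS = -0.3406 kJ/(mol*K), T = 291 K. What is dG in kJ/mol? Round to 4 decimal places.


Gibbs: dG = dH - T*dS (consistent units, dS already in kJ/(mol*K)).
T*dS = 291 * -0.3406 = -99.1146
dG = -14.54 - (-99.1146)
dG = 84.5746 kJ/mol, rounded to 4 dp:

84.5746 kJ/mol


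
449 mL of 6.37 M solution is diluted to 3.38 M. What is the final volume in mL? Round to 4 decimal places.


Dilution: M1*V1 = M2*V2, solve for V2.
V2 = M1*V1 / M2
V2 = 6.37 * 449 / 3.38
V2 = 2860.13 / 3.38
V2 = 846.19230769 mL, rounded to 4 dp:

846.1923 mL


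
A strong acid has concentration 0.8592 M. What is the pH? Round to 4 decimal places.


A strong acid dissociates completely, so [H+] equals the given concentration.
pH = -log10([H+]) = -log10(0.8592)
pH = 0.06590573, rounded to 4 dp:

0.0659


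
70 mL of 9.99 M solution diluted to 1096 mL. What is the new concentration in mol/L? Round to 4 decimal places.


Dilution: M1*V1 = M2*V2, solve for M2.
M2 = M1*V1 / V2
M2 = 9.99 * 70 / 1096
M2 = 699.3 / 1096
M2 = 0.63804745 mol/L, rounded to 4 dp:

0.6380 mol/L


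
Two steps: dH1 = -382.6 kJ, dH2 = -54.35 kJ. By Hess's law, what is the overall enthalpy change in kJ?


Hess's law: enthalpy is a state function, so add the step enthalpies.
dH_total = dH1 + dH2 = -382.6 + (-54.35)
dH_total = -436.95 kJ:

-436.95 kJ


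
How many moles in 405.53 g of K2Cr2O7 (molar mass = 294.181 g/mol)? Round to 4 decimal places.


n = mass / M
n = 405.53 / 294.181
n = 1.37850507 mol, rounded to 4 dp:

1.3785 mol


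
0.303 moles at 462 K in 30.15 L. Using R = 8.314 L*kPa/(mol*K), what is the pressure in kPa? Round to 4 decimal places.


PV = nRT, solve for P = nRT / V.
nRT = 0.303 * 8.314 * 462 = 1163.8436
P = 1163.8436 / 30.15
P = 38.60177778 kPa, rounded to 4 dp:

38.6018 kPa


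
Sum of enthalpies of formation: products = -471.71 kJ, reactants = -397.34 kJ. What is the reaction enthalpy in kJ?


dH_rxn = sum(dH_f products) - sum(dH_f reactants)
dH_rxn = -471.71 - (-397.34)
dH_rxn = -74.37 kJ:

-74.37 kJ


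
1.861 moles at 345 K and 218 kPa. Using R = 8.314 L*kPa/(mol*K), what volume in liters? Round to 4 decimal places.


PV = nRT, solve for V = nRT / P.
nRT = 1.861 * 8.314 * 345 = 5337.9621
V = 5337.9621 / 218
V = 24.48606468 L, rounded to 4 dp:

24.4861 L


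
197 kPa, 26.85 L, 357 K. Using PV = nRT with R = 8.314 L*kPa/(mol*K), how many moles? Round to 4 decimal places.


PV = nRT, solve for n = PV / (RT).
PV = 197 * 26.85 = 5289.45
RT = 8.314 * 357 = 2968.098
n = 5289.45 / 2968.098
n = 1.78210086 mol, rounded to 4 dp:

1.7821 mol


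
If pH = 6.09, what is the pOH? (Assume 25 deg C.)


At 25 deg C, pH + pOH = 14.
pOH = 14 - pH = 14 - 6.09
pOH = 7.91:

7.91


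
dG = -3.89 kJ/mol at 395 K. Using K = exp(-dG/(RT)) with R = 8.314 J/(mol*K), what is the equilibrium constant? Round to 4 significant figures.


dG is in kJ/mol; multiply by 1000 to match R in J/(mol*K).
RT = 8.314 * 395 = 3284.03 J/mol
exponent = -dG*1000 / (RT) = -(-3.89*1000) / 3284.03 = 1.18452024
K = exp(1.18452024)
K = 3.2691181, rounded to 4 significant figures:

3.269


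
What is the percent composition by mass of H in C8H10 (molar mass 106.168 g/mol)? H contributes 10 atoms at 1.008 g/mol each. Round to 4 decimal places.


pct = 100 * (n_elem * M_elem) / M_total
mass_contribution = 10 * 1.008 = 10.08 g/mol
pct = 100 * 10.08 / 106.168
pct = 9.49438626 %, rounded to 4 dp:

9.4944 %


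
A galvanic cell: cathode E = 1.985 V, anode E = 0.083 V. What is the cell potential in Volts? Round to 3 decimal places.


Standard cell potential: E_cell = E_cathode - E_anode.
E_cell = 1.985 - (0.083)
E_cell = 1.902 V, rounded to 3 dp:

1.902 V


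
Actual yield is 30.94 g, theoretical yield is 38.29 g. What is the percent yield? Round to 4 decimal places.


% yield = 100 * actual / theoretical
% yield = 100 * 30.94 / 38.29
% yield = 80.80438757 %, rounded to 4 dp:

80.8044 %


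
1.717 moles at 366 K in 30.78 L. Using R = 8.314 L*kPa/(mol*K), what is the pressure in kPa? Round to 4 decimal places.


PV = nRT, solve for P = nRT / V.
nRT = 1.717 * 8.314 * 366 = 5224.7005
P = 5224.7005 / 30.78
P = 169.74335608 kPa, rounded to 4 dp:

169.7434 kPa


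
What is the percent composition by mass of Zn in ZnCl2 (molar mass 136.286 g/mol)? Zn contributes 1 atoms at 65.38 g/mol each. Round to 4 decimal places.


pct = 100 * (n_elem * M_elem) / M_total
mass_contribution = 1 * 65.38 = 65.38 g/mol
pct = 100 * 65.38 / 136.286
pct = 47.97264576 %, rounded to 4 dp:

47.9726 %


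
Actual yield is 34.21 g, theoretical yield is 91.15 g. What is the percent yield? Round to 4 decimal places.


% yield = 100 * actual / theoretical
% yield = 100 * 34.21 / 91.15
% yield = 37.53154142 %, rounded to 4 dp:

37.5315 %


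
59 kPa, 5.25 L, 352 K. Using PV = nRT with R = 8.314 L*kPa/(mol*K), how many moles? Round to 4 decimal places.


PV = nRT, solve for n = PV / (RT).
PV = 59 * 5.25 = 309.75
RT = 8.314 * 352 = 2926.528
n = 309.75 / 2926.528
n = 0.10584214 mol, rounded to 4 dp:

0.1058 mol


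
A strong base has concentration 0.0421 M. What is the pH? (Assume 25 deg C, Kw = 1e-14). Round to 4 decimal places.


A strong base dissociates completely, so [OH-] equals the given concentration.
pOH = -log10([OH-]) = -log10(0.0421) = 1.375718
pH = 14 - pOH = 14 - 1.375718
pH = 12.624282, rounded to 4 dp:

12.6243


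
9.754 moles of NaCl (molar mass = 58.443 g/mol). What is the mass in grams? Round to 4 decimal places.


mass = n * M
mass = 9.754 * 58.443
mass = 570.053022 g, rounded to 4 dp:

570.0530 g


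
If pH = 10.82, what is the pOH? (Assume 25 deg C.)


At 25 deg C, pH + pOH = 14.
pOH = 14 - pH = 14 - 10.82
pOH = 3.18:

3.18


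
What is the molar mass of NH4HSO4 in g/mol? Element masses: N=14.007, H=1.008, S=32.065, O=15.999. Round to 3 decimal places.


M = sum(count * atomic_mass) over atoms.
M = 1*14.007 + 5*1.008 + 1*32.065 + 4*15.999
M = 14.007 + 5.04 + 32.065 + 63.996
M = 115.108 g/mol, rounded to 3 dp:

115.108 g/mol


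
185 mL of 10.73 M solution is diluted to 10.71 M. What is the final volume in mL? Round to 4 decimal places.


Dilution: M1*V1 = M2*V2, solve for V2.
V2 = M1*V1 / M2
V2 = 10.73 * 185 / 10.71
V2 = 1985.05 / 10.71
V2 = 185.34547152 mL, rounded to 4 dp:

185.3455 mL


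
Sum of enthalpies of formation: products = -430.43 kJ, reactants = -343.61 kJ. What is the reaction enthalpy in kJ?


dH_rxn = sum(dH_f products) - sum(dH_f reactants)
dH_rxn = -430.43 - (-343.61)
dH_rxn = -86.82 kJ:

-86.82 kJ


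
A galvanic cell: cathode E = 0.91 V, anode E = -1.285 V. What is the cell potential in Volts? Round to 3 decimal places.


Standard cell potential: E_cell = E_cathode - E_anode.
E_cell = 0.91 - (-1.285)
E_cell = 2.195 V, rounded to 3 dp:

2.195 V


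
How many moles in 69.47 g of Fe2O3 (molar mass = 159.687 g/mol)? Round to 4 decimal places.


n = mass / M
n = 69.47 / 159.687
n = 0.43503854 mol, rounded to 4 dp:

0.4350 mol


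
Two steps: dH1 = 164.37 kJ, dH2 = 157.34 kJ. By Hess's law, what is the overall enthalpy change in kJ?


Hess's law: enthalpy is a state function, so add the step enthalpies.
dH_total = dH1 + dH2 = 164.37 + (157.34)
dH_total = 321.71 kJ:

321.71 kJ


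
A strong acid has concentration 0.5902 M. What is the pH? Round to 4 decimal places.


A strong acid dissociates completely, so [H+] equals the given concentration.
pH = -log10([H+]) = -log10(0.5902)
pH = 0.22900079, rounded to 4 dp:

0.2290


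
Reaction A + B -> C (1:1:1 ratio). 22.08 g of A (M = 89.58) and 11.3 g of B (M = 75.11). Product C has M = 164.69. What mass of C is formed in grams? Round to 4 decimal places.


Find moles of each reactant; the smaller value is the limiting reagent in a 1:1:1 reaction, so moles_C equals moles of the limiter.
n_A = mass_A / M_A = 22.08 / 89.58 = 0.246484 mol
n_B = mass_B / M_B = 11.3 / 75.11 = 0.150446 mol
Limiting reagent: B (smaller), n_limiting = 0.150446 mol
mass_C = n_limiting * M_C = 0.150446 * 164.69
mass_C = 24.77695174 g, rounded to 4 dp:

24.7770 g


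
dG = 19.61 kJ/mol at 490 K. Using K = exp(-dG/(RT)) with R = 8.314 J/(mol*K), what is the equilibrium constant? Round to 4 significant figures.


dG is in kJ/mol; multiply by 1000 to match R in J/(mol*K).
RT = 8.314 * 490 = 4073.86 J/mol
exponent = -dG*1000 / (RT) = -(19.61*1000) / 4073.86 = -4.81361657
K = exp(-4.81361657)
K = 0.0081184456, rounded to 4 significant figures:

0.008118


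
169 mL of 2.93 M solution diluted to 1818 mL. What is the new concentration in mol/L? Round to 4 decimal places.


Dilution: M1*V1 = M2*V2, solve for M2.
M2 = M1*V1 / V2
M2 = 2.93 * 169 / 1818
M2 = 495.17 / 1818
M2 = 0.27237074 mol/L, rounded to 4 dp:

0.2724 mol/L


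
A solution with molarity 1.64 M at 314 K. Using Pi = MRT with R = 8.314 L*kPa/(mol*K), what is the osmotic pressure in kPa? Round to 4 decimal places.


Osmotic pressure (van't Hoff): Pi = M*R*T.
RT = 8.314 * 314 = 2610.596
Pi = 1.64 * 2610.596
Pi = 4281.37744 kPa, rounded to 4 dp:

4281.3774 kPa


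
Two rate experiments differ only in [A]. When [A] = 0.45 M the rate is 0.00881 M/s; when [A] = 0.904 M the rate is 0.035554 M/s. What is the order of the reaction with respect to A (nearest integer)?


Rate is proportional to [A]^n, so rate2/rate1 = ([A]2/[A]1)^n. Take logs to solve for n.
rate2/rate1 = 0.035554 / 0.00881 = 4.0356
[A]2/[A]1 = 0.904 / 0.45 = 2.0089
n = ln(4.0356) / ln(2.0089) = 2.0
Nearest integer order:

2


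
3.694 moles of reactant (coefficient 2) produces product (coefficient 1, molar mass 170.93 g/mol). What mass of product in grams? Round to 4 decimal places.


Use the coefficient ratio to convert reactant moles to product moles, then multiply by the product's molar mass.
moles_P = moles_R * (coeff_P / coeff_R) = 3.694 * (1/2) = 1.847
mass_P = moles_P * M_P = 1.847 * 170.93
mass_P = 315.70771 g, rounded to 4 dp:

315.7077 g


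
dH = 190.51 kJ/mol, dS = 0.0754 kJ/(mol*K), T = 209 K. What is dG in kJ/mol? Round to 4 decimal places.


Gibbs: dG = dH - T*dS (consistent units, dS already in kJ/(mol*K)).
T*dS = 209 * 0.0754 = 15.7586
dG = 190.51 - (15.7586)
dG = 174.7514 kJ/mol, rounded to 4 dp:

174.7514 kJ/mol


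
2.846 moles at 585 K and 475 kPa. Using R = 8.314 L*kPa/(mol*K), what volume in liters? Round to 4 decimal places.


PV = nRT, solve for V = nRT / P.
nRT = 2.846 * 8.314 * 585 = 13842.0617
V = 13842.0617 / 475
V = 29.14118253 L, rounded to 4 dp:

29.1412 L


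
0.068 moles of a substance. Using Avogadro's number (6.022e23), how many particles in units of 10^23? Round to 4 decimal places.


N = n * NA, then divide by 1e23 for the requested units.
N / 1e23 = n * 6.022
N / 1e23 = 0.068 * 6.022
N / 1e23 = 0.409496, rounded to 4 dp:

0.4095


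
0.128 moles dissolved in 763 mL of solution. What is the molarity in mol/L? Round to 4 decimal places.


Convert volume to liters: V_L = V_mL / 1000.
V_L = 763 / 1000 = 0.763 L
M = n / V_L = 0.128 / 0.763
M = 0.16775885 mol/L, rounded to 4 dp:

0.1678 mol/L


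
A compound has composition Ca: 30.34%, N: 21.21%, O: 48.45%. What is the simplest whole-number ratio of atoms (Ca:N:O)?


Assume 100 g of compound, divide each mass% by atomic mass to get moles, then normalize by the smallest to get a raw atom ratio.
Moles per 100 g: Ca: 30.34/40.078 = 0.757, N: 21.21/14.007 = 1.5142, O: 48.45/15.999 = 3.0283
Raw ratio (divide by min = 0.757): Ca: 1.0, N: 2.0, O: 4.0
Multiply by 1 to clear fractions: Ca: 1.0 ~= 1, N: 2.0 ~= 2, O: 4.0 ~= 4
Reduce by GCD to get the simplest whole-number ratio:

1:2:4


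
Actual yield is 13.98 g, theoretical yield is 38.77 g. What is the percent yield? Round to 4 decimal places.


% yield = 100 * actual / theoretical
% yield = 100 * 13.98 / 38.77
% yield = 36.05880836 %, rounded to 4 dp:

36.0588 %


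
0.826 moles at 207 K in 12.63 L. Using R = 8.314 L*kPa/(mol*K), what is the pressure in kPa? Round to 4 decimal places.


PV = nRT, solve for P = nRT / V.
nRT = 0.826 * 8.314 * 207 = 1421.5443
P = 1421.5443 / 12.63
P = 112.55299287 kPa, rounded to 4 dp:

112.5530 kPa


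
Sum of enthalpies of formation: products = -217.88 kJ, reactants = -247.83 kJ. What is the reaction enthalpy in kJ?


dH_rxn = sum(dH_f products) - sum(dH_f reactants)
dH_rxn = -217.88 - (-247.83)
dH_rxn = 29.95 kJ:

29.95 kJ


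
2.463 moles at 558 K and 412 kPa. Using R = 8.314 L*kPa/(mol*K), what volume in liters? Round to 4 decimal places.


PV = nRT, solve for V = nRT / P.
nRT = 2.463 * 8.314 * 558 = 11426.3792
V = 11426.3792 / 412
V = 27.7339301 L, rounded to 4 dp:

27.7339 L


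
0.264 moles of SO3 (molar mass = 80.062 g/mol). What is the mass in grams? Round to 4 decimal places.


mass = n * M
mass = 0.264 * 80.062
mass = 21.136368 g, rounded to 4 dp:

21.1364 g


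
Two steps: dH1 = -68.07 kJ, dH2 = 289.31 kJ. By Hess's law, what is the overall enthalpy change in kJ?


Hess's law: enthalpy is a state function, so add the step enthalpies.
dH_total = dH1 + dH2 = -68.07 + (289.31)
dH_total = 221.24 kJ:

221.24 kJ


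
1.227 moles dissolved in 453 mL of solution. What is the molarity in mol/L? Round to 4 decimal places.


Convert volume to liters: V_L = V_mL / 1000.
V_L = 453 / 1000 = 0.453 L
M = n / V_L = 1.227 / 0.453
M = 2.70860927 mol/L, rounded to 4 dp:

2.7086 mol/L


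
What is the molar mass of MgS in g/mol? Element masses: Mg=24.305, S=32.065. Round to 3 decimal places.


M = sum(count * atomic_mass) over atoms.
M = 1*24.305 + 1*32.065
M = 24.305 + 32.065
M = 56.37 g/mol, rounded to 3 dp:

56.370 g/mol


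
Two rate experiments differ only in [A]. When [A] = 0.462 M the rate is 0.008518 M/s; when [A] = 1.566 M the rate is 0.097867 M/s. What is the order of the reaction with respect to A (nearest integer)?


Rate is proportional to [A]^n, so rate2/rate1 = ([A]2/[A]1)^n. Take logs to solve for n.
rate2/rate1 = 0.097867 / 0.008518 = 11.4894
[A]2/[A]1 = 1.566 / 0.462 = 3.3896
n = ln(11.4894) / ln(3.3896) = 2.0
Nearest integer order:

2


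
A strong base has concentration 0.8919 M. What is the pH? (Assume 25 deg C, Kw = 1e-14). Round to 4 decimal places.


A strong base dissociates completely, so [OH-] equals the given concentration.
pOH = -log10([OH-]) = -log10(0.8919) = 0.049684
pH = 14 - pOH = 14 - 0.049684
pH = 13.950316, rounded to 4 dp:

13.9503


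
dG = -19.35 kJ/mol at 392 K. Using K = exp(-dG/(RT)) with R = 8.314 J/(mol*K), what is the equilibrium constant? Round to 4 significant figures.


dG is in kJ/mol; multiply by 1000 to match R in J/(mol*K).
RT = 8.314 * 392 = 3259.088 J/mol
exponent = -dG*1000 / (RT) = -(-19.35*1000) / 3259.088 = 5.93724379
K = exp(5.93724379)
K = 378.88919, rounded to 4 significant figures:

378.9


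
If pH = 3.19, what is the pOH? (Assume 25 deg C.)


At 25 deg C, pH + pOH = 14.
pOH = 14 - pH = 14 - 3.19
pOH = 10.81:

10.81


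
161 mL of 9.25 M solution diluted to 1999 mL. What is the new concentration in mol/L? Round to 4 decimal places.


Dilution: M1*V1 = M2*V2, solve for M2.
M2 = M1*V1 / V2
M2 = 9.25 * 161 / 1999
M2 = 1489.25 / 1999
M2 = 0.7449975 mol/L, rounded to 4 dp:

0.7450 mol/L


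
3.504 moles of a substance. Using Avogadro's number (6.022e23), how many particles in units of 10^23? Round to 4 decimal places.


N = n * NA, then divide by 1e23 for the requested units.
N / 1e23 = n * 6.022
N / 1e23 = 3.504 * 6.022
N / 1e23 = 21.101088, rounded to 4 dp:

21.1011


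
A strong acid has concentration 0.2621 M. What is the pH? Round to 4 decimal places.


A strong acid dissociates completely, so [H+] equals the given concentration.
pH = -log10([H+]) = -log10(0.2621)
pH = 0.58153298, rounded to 4 dp:

0.5815


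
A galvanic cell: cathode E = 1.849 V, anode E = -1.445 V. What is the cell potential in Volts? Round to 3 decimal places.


Standard cell potential: E_cell = E_cathode - E_anode.
E_cell = 1.849 - (-1.445)
E_cell = 3.294 V, rounded to 3 dp:

3.294 V


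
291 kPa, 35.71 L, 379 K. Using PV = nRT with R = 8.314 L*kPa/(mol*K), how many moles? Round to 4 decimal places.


PV = nRT, solve for n = PV / (RT).
PV = 291 * 35.71 = 10391.61
RT = 8.314 * 379 = 3151.006
n = 10391.61 / 3151.006
n = 3.29787058 mol, rounded to 4 dp:

3.2979 mol


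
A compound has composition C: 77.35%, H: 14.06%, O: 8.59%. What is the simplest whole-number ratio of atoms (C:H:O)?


Assume 100 g of compound, divide each mass% by atomic mass to get moles, then normalize by the smallest to get a raw atom ratio.
Moles per 100 g: C: 77.35/12.011 = 6.4399, H: 14.06/1.008 = 13.9484, O: 8.59/15.999 = 0.5369
Raw ratio (divide by min = 0.5369): C: 11.994, H: 25.979, O: 1.0
Multiply by 1 to clear fractions: C: 11.994 ~= 12, H: 25.979 ~= 26, O: 1.0 ~= 1
Reduce by GCD to get the simplest whole-number ratio:

12:26:1


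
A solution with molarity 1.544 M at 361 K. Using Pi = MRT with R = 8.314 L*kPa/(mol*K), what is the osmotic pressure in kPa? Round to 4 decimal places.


Osmotic pressure (van't Hoff): Pi = M*R*T.
RT = 8.314 * 361 = 3001.354
Pi = 1.544 * 3001.354
Pi = 4634.090576 kPa, rounded to 4 dp:

4634.0906 kPa


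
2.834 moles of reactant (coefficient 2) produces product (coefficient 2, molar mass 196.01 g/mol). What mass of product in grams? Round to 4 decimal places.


Use the coefficient ratio to convert reactant moles to product moles, then multiply by the product's molar mass.
moles_P = moles_R * (coeff_P / coeff_R) = 2.834 * (2/2) = 2.834
mass_P = moles_P * M_P = 2.834 * 196.01
mass_P = 555.49234 g, rounded to 4 dp:

555.4923 g


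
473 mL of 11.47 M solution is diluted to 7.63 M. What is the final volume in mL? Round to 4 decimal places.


Dilution: M1*V1 = M2*V2, solve for V2.
V2 = M1*V1 / M2
V2 = 11.47 * 473 / 7.63
V2 = 5425.31 / 7.63
V2 = 711.04980341 mL, rounded to 4 dp:

711.0498 mL
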